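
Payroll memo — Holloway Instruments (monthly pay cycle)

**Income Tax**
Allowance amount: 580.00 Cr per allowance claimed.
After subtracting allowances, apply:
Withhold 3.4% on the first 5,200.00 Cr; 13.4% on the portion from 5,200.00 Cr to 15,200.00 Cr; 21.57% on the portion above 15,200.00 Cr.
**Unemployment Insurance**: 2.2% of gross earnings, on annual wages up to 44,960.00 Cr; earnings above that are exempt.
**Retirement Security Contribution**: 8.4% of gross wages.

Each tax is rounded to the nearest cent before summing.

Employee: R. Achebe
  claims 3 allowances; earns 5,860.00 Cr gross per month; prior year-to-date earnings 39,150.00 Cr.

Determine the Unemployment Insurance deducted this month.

127.82 Cr

Unemployment Insurance: cap 44,960.00 Cr − YTD 39,150.00 Cr = 5,810.00 Cr subject; 2.2% × 5,810.00 Cr = 127.82 Cr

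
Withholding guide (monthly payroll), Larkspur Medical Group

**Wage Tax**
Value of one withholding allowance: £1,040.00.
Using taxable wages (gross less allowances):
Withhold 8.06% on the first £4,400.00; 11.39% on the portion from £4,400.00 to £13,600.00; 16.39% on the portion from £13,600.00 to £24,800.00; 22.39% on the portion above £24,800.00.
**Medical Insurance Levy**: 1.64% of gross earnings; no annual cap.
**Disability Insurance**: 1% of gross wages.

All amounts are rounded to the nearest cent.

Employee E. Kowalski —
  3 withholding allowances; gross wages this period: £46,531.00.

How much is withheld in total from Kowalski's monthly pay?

£8,633.62

Wage Tax: taxable = £46,531.00 − 3×£1,040.00 = £43,411.00
  £3,238.20 + 22.39% × (£43,411.00 − £24,800.00) = £3,238.20 + 22.39% × £18,611.00 = £7,405.20
Medical Insurance Levy: 1.64% × £46,531.00 = £763.11
Disability Insurance: 1% × £46,531.00 = £465.31
Total: £7,405.20 + £763.11 + £465.31 = £8,633.62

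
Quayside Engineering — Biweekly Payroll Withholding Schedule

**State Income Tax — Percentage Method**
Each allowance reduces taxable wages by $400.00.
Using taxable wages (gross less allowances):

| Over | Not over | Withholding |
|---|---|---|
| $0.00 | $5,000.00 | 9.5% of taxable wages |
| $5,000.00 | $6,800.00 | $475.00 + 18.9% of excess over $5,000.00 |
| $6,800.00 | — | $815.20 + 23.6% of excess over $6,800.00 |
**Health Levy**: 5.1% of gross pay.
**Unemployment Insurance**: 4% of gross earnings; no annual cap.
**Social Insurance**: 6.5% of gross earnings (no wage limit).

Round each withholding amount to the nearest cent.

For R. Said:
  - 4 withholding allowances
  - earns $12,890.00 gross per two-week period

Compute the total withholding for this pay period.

State Income Tax: taxable = $12,890.00 − 4×$400.00 = $11,290.00
  $815.20 + 23.6% × ($11,290.00 − $6,800.00) = $815.20 + 23.6% × $4,490.00 = $1,874.84
Health Levy: 5.1% × $12,890.00 = $657.39
Unemployment Insurance: 4% × $12,890.00 = $515.60
Social Insurance: 6.5% × $12,890.00 = $837.85
Total: $1,874.84 + $657.39 + $515.60 + $837.85 = $3,885.68

$3,885.68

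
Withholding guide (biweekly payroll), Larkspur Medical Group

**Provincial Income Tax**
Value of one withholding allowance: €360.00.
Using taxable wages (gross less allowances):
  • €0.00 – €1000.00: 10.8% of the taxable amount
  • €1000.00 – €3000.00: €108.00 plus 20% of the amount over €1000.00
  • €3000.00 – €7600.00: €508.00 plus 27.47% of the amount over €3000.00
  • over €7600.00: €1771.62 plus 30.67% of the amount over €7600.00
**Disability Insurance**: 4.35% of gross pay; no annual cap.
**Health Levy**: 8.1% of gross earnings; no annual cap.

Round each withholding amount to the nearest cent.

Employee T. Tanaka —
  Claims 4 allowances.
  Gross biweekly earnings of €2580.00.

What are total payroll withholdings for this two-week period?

€457.21

Provincial Income Tax: taxable = €2580.00 − 4×€360.00 = €1140.00
  €108.00 + 20% × (€1140.00 − €1000.00) = €108.00 + 20% × €140.00 = €136.00
Disability Insurance: 4.35% × €2580.00 = €112.23
Health Levy: 8.1% × €2580.00 = €208.98
Total: €136.00 + €112.23 + €208.98 = €457.21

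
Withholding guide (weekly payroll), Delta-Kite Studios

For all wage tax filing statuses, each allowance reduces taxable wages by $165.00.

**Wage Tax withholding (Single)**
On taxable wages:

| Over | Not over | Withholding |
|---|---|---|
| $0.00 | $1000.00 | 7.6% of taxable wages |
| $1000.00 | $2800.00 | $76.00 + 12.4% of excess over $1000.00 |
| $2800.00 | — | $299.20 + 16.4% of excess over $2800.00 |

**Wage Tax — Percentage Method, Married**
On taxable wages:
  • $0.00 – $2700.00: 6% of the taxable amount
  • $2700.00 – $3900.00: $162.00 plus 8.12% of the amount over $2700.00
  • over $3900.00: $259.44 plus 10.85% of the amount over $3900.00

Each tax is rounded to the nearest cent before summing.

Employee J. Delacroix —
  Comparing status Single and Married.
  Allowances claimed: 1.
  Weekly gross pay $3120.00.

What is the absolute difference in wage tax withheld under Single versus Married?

Wage Tax (Single): taxable = $3120.00 − 1×$165.00 = $2955.00
  $299.20 + 16.4% × ($2955.00 − $2800.00) = $299.20 + 16.4% × $155.00 = $324.62
Wage Tax (Married): taxable = $3120.00 − 1×$165.00 = $2955.00
  $162.00 + 8.12% × ($2955.00 − $2700.00) = $162.00 + 8.12% × $255.00 = $182.71
Difference: |$324.62 − $182.71| = $141.91 (higher under Single)

$141.91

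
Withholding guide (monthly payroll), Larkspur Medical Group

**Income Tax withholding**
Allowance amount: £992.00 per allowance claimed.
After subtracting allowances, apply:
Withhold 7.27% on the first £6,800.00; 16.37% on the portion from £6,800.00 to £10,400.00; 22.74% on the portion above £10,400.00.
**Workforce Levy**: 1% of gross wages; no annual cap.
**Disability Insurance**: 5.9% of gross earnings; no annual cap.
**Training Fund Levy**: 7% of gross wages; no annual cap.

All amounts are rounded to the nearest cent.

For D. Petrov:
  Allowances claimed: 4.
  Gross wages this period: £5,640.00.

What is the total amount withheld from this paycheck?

Income Tax: taxable = £5,640.00 − 4×£992.00 = £1,672.00
  7.27% × £1,672.00 = £121.55
Workforce Levy: 1% × £5,640.00 = £56.40
Disability Insurance: 5.9% × £5,640.00 = £332.76
Training Fund Levy: 7% × £5,640.00 = £394.80
Total: £121.55 + £56.40 + £332.76 + £394.80 = £905.51

£905.51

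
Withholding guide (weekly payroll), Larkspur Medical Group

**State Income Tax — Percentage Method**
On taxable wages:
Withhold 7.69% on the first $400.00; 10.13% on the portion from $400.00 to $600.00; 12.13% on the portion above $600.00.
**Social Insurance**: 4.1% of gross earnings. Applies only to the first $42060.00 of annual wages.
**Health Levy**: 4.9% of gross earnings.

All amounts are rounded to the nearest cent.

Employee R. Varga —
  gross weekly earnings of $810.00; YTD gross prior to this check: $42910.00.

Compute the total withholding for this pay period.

$116.18

State Income Tax: taxable = $810.00
  $51.02 + 12.13% × ($810.00 − $600.00) = $51.02 + 12.13% × $210.00 = $76.49
Social Insurance: YTD $42910.00 ≥ cap $42060.00 → $0.00
Health Levy: 4.9% × $810.00 = $39.69
Total: $76.49 + $0.00 + $39.69 = $116.18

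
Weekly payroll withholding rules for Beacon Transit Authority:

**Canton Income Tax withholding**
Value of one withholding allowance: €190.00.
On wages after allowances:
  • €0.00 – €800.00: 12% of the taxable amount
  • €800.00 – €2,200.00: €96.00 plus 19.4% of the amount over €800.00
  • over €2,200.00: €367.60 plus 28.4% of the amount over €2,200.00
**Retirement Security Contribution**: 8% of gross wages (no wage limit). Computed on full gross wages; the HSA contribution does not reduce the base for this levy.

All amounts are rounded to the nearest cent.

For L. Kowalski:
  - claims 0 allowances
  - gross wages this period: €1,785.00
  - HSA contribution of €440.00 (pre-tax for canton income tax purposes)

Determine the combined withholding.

Canton Income Tax: taxable = €1,785.00 − €440.00 = €1,345.00
  €96.00 + 19.4% × (€1,345.00 − €800.00) = €96.00 + 19.4% × €545.00 = €201.73
Retirement Security Contribution: 8% × €1,785.00 = €142.80
Total: €201.73 + €142.80 = €344.53

€344.53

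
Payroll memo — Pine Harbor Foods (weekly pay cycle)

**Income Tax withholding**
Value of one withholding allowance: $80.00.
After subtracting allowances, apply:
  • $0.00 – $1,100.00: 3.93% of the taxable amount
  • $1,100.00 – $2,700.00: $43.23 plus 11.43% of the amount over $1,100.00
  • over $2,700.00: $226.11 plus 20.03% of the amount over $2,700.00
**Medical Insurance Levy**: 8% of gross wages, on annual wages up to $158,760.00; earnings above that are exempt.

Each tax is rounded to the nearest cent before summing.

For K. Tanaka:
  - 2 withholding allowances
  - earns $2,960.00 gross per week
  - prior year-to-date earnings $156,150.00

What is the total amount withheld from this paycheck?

Income Tax: taxable = $2,960.00 − 2×$80.00 = $2,800.00
  $226.11 + 20.03% × ($2,800.00 − $2,700.00) = $226.11 + 20.03% × $100.00 = $246.14
Medical Insurance Levy: cap $158,760.00 − YTD $156,150.00 = $2,610.00 subject; 8% × $2,610.00 = $208.80
Total: $246.14 + $208.80 = $454.94

$454.94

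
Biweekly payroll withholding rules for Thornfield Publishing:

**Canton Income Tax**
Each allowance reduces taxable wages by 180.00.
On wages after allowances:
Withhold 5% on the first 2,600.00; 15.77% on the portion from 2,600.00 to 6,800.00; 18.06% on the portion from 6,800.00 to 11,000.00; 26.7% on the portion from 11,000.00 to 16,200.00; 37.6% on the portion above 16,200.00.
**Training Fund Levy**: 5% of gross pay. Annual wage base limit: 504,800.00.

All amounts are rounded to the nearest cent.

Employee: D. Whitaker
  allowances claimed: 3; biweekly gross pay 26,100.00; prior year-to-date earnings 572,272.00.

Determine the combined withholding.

Canton Income Tax: taxable = 26,100.00 − 3×180.00 = 25,560.00
  2,939.26 + 37.6% × (25,560.00 − 16,200.00) = 2,939.26 + 37.6% × 9,360.00 = 6,458.62
Training Fund Levy: YTD 572,272.00 ≥ cap 504,800.00 → 0.00
Total: 6,458.62 + 0.00 = 6,458.62

6,458.62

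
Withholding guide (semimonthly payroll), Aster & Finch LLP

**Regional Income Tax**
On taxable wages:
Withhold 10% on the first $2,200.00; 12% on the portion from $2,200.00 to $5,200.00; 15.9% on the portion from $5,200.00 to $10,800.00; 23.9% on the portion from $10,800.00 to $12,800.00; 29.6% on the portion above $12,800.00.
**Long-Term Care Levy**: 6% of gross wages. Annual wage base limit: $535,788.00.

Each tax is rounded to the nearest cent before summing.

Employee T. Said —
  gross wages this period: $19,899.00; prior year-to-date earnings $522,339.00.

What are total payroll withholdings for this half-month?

Regional Income Tax: taxable = $19,899.00
  $1,948.40 + 29.6% × ($19,899.00 − $12,800.00) = $1,948.40 + 29.6% × $7,099.00 = $4,049.70
Long-Term Care Levy: cap $535,788.00 − YTD $522,339.00 = $13,449.00 subject; 6% × $13,449.00 = $806.94
Total: $4,049.70 + $806.94 = $4,856.64

$4,856.64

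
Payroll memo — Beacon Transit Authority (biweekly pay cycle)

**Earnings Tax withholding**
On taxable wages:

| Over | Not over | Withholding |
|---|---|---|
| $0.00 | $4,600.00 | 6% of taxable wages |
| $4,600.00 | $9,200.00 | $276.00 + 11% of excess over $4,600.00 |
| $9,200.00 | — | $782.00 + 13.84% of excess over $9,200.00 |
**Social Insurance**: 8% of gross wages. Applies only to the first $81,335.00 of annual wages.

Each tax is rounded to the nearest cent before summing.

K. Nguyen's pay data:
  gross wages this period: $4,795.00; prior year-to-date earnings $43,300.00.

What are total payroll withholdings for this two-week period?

Earnings Tax: taxable = $4,795.00
  $276.00 + 11% × ($4,795.00 − $4,600.00) = $276.00 + 11% × $195.00 = $297.45
Social Insurance: 8% × $4,795.00 = $383.60
Total: $297.45 + $383.60 = $681.05

$681.05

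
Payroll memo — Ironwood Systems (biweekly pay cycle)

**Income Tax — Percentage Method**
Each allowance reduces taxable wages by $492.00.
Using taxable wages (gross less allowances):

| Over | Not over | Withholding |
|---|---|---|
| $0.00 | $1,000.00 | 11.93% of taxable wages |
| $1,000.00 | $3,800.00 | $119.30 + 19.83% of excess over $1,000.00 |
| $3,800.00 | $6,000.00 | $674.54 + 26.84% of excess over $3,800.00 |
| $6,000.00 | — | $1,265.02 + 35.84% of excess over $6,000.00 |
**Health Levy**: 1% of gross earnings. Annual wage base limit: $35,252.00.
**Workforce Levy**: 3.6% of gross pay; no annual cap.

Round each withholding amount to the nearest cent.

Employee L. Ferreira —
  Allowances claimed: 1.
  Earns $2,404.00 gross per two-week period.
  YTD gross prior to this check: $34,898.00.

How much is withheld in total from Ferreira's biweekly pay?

$390.23

Income Tax: taxable = $2,404.00 − 1×$492.00 = $1,912.00
  $119.30 + 19.83% × ($1,912.00 − $1,000.00) = $119.30 + 19.83% × $912.00 = $300.15
Health Levy: cap $35,252.00 − YTD $34,898.00 = $354.00 subject; 1% × $354.00 = $3.54
Workforce Levy: 3.6% × $2,404.00 = $86.54
Total: $300.15 + $3.54 + $86.54 = $390.23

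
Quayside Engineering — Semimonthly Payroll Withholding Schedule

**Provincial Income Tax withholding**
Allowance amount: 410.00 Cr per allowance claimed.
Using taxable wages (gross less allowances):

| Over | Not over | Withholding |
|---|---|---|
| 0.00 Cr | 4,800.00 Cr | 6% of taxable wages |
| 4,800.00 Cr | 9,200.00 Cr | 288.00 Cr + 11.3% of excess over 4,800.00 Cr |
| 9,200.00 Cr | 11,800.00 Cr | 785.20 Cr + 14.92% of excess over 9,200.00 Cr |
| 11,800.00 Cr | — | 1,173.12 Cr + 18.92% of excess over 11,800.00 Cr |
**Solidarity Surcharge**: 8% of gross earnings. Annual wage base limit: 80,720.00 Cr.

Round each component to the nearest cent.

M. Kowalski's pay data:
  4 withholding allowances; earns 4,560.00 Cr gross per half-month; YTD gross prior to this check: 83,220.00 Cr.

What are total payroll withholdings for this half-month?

Provincial Income Tax: taxable = 4,560.00 Cr − 4×410.00 Cr = 2,920.00 Cr
  6% × 2,920.00 Cr = 175.20 Cr
Solidarity Surcharge: YTD 83,220.00 Cr ≥ cap 80,720.00 Cr → 0.00 Cr
Total: 175.20 Cr + 0.00 Cr = 175.20 Cr

175.20 Cr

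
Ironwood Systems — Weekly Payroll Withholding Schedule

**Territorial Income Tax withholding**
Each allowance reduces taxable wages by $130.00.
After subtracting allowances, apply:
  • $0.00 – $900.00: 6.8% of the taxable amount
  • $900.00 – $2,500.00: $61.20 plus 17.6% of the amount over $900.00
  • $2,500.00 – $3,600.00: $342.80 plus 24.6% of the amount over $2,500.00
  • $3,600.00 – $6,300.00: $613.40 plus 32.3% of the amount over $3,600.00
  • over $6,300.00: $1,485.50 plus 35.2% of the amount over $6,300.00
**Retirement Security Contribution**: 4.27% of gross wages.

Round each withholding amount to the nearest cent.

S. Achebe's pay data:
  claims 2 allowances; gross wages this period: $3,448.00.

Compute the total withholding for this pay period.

Territorial Income Tax: taxable = $3,448.00 − 2×$130.00 = $3,188.00
  $342.80 + 24.6% × ($3,188.00 − $2,500.00) = $342.80 + 24.6% × $688.00 = $512.05
Retirement Security Contribution: 4.27% × $3,448.00 = $147.23
Total: $512.05 + $147.23 = $659.28

$659.28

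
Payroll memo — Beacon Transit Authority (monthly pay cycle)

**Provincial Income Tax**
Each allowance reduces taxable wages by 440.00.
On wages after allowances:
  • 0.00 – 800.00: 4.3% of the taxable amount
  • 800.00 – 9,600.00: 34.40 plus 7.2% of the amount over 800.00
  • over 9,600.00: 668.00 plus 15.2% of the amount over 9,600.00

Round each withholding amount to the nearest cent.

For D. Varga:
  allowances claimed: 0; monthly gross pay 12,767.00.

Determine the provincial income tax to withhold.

1,149.38

Provincial Income Tax: taxable = 12,767.00
  668.00 + 15.2% × (12,767.00 − 9,600.00) = 668.00 + 15.2% × 3,167.00 = 1,149.38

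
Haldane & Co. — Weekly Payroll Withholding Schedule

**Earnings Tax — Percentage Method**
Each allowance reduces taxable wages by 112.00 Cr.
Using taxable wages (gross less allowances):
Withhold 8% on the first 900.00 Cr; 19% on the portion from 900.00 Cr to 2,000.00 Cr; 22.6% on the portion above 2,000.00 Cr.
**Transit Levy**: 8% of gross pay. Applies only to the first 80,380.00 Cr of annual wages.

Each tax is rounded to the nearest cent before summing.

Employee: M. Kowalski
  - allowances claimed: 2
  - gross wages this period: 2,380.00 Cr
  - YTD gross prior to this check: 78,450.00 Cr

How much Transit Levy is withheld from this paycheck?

154.40 Cr

Transit Levy: cap 80,380.00 Cr − YTD 78,450.00 Cr = 1,930.00 Cr subject; 8% × 1,930.00 Cr = 154.40 Cr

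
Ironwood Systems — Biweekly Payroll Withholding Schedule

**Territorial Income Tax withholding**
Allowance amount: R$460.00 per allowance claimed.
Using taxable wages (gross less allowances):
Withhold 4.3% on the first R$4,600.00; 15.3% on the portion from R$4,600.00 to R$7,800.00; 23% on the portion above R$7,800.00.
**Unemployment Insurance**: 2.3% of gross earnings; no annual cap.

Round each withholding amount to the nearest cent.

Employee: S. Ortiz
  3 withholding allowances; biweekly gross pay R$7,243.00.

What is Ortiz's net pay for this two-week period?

Territorial Income Tax: taxable = R$7,243.00 − 3×R$460.00 = R$5,863.00
  R$197.80 + 15.3% × (R$5,863.00 − R$4,600.00) = R$197.80 + 15.3% × R$1,263.00 = R$391.04
Unemployment Insurance: 2.3% × R$7,243.00 = R$166.59
Total withheld: R$391.04 + R$166.59 = R$557.63
Net pay: R$7,243.00 − R$557.63 = R$6,685.37

R$6,685.37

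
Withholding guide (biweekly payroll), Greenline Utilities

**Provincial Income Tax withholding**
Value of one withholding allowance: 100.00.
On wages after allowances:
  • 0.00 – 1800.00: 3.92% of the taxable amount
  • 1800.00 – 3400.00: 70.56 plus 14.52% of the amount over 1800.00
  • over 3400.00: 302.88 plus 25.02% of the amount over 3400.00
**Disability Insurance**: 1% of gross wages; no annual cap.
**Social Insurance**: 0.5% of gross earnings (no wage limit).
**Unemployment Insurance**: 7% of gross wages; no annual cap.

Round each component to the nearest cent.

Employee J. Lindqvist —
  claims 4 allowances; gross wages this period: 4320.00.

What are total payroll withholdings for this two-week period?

800.18

Provincial Income Tax: taxable = 4320.00 − 4×100.00 = 3920.00
  302.88 + 25.02% × (3920.00 − 3400.00) = 302.88 + 25.02% × 520.00 = 432.98
Disability Insurance: 1% × 4320.00 = 43.20
Social Insurance: 0.5% × 4320.00 = 21.60
Unemployment Insurance: 7% × 4320.00 = 302.40
Total: 432.98 + 43.20 + 21.60 + 302.40 = 800.18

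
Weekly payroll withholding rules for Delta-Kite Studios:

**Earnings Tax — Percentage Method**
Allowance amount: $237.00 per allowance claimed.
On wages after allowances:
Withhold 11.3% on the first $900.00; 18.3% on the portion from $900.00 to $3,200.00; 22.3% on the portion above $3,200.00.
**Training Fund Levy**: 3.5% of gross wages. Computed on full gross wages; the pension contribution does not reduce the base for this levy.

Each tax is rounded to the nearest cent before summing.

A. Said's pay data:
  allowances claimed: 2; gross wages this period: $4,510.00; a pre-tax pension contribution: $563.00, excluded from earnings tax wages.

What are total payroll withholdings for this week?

$741.33

Earnings Tax: taxable = $4,510.00 − $563.00 − 2×$237.00 = $3,473.00
  $522.60 + 22.3% × ($3,473.00 − $3,200.00) = $522.60 + 22.3% × $273.00 = $583.48
Training Fund Levy: 3.5% × $4,510.00 = $157.85
Total: $583.48 + $157.85 = $741.33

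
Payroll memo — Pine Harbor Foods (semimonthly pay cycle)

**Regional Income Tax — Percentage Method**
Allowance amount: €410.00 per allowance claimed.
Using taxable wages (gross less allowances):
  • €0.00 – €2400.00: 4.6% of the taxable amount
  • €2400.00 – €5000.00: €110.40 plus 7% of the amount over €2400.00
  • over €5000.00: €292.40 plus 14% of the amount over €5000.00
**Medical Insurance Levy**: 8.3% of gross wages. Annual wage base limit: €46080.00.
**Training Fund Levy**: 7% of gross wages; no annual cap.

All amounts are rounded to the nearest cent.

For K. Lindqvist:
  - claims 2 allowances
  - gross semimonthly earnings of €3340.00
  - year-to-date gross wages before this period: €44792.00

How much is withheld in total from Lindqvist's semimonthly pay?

€459.50

Regional Income Tax: taxable = €3340.00 − 2×€410.00 = €2520.00
  €110.40 + 7% × (€2520.00 − €2400.00) = €110.40 + 7% × €120.00 = €118.80
Medical Insurance Levy: cap €46080.00 − YTD €44792.00 = €1288.00 subject; 8.3% × €1288.00 = €106.90
Training Fund Levy: 7% × €3340.00 = €233.80
Total: €118.80 + €106.90 + €233.80 = €459.50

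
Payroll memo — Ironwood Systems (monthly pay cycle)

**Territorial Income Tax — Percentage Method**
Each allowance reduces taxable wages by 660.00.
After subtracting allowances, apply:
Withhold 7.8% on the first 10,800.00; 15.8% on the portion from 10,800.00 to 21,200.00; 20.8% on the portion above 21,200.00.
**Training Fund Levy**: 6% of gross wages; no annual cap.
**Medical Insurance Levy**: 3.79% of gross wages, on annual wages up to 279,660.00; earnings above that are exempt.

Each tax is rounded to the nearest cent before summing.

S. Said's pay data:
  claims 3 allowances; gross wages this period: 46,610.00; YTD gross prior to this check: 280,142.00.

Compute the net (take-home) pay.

36,454.36

Territorial Income Tax: taxable = 46,610.00 − 3×660.00 = 44,630.00
  2,485.60 + 20.8% × (44,630.00 − 21,200.00) = 2,485.60 + 20.8% × 23,430.00 = 7,359.04
Training Fund Levy: 6% × 46,610.00 = 2,796.60
Medical Insurance Levy: YTD 280,142.00 ≥ cap 279,660.00 → 0.00
Total withheld: 7,359.04 + 2,796.60 + 0.00 = 10,155.64
Net pay: 46,610.00 − 10,155.64 = 36,454.36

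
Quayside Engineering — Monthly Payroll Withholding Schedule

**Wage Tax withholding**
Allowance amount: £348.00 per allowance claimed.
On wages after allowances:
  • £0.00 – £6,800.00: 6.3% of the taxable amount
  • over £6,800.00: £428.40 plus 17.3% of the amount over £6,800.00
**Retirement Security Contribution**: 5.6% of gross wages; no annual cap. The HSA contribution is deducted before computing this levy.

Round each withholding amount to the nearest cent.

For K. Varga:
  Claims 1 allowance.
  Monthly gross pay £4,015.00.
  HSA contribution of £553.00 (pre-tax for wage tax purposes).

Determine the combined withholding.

£390.05

Wage Tax: taxable = £4,015.00 − £553.00 − 1×£348.00 = £3,114.00
  6.3% × £3,114.00 = £196.18
Retirement Security Contribution: 5.6% × £3,462.00 = £193.87
Total: £196.18 + £193.87 = £390.05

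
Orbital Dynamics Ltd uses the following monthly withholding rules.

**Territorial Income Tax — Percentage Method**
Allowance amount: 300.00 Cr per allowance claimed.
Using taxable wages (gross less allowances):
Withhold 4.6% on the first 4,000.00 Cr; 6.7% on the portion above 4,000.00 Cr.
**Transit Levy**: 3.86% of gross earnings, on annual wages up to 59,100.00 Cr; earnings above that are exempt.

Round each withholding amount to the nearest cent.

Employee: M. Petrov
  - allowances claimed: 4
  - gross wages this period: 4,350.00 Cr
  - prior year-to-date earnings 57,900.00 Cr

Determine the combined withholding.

191.22 Cr

Territorial Income Tax: taxable = 4,350.00 Cr − 4×300.00 Cr = 3,150.00 Cr
  4.6% × 3,150.00 Cr = 144.90 Cr
Transit Levy: cap 59,100.00 Cr − YTD 57,900.00 Cr = 1,200.00 Cr subject; 3.86% × 1,200.00 Cr = 46.32 Cr
Total: 144.90 Cr + 46.32 Cr = 191.22 Cr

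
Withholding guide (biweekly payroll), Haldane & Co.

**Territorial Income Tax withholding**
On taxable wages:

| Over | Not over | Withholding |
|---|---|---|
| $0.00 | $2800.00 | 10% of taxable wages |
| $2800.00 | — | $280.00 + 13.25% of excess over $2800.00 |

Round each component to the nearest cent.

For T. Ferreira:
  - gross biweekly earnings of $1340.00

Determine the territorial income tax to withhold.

$134.00

Territorial Income Tax: taxable = $1340.00
  10% × $1340.00 = $134.00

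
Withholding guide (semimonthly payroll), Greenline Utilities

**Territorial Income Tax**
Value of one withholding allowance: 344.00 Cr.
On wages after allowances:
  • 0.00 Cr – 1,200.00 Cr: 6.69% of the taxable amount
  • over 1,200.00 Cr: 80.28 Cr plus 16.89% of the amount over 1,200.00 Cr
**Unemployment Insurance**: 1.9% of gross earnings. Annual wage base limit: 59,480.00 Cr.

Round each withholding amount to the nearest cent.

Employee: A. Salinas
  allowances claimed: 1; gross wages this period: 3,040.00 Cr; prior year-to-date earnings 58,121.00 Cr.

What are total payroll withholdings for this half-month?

358.77 Cr

Territorial Income Tax: taxable = 3,040.00 Cr − 1×344.00 Cr = 2,696.00 Cr
  80.28 Cr + 16.89% × (2,696.00 Cr − 1,200.00 Cr) = 80.28 Cr + 16.89% × 1,496.00 Cr = 332.95 Cr
Unemployment Insurance: cap 59,480.00 Cr − YTD 58,121.00 Cr = 1,359.00 Cr subject; 1.9% × 1,359.00 Cr = 25.82 Cr
Total: 332.95 Cr + 25.82 Cr = 358.77 Cr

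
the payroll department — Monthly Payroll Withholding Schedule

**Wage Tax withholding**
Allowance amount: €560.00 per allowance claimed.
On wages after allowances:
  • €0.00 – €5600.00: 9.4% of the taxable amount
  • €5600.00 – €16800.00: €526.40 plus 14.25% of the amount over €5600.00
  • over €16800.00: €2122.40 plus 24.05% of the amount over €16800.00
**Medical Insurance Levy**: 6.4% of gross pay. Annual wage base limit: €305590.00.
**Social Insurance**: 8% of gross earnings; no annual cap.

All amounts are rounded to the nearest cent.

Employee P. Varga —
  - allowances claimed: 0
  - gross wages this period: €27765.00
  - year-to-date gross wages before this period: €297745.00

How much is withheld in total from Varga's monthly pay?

€7482.76

Wage Tax: taxable = €27765.00
  €2122.40 + 24.05% × (€27765.00 − €16800.00) = €2122.40 + 24.05% × €10965.00 = €4759.48
Medical Insurance Levy: cap €305590.00 − YTD €297745.00 = €7845.00 subject; 6.4% × €7845.00 = €502.08
Social Insurance: 8% × €27765.00 = €2221.20
Total: €4759.48 + €502.08 + €2221.20 = €7482.76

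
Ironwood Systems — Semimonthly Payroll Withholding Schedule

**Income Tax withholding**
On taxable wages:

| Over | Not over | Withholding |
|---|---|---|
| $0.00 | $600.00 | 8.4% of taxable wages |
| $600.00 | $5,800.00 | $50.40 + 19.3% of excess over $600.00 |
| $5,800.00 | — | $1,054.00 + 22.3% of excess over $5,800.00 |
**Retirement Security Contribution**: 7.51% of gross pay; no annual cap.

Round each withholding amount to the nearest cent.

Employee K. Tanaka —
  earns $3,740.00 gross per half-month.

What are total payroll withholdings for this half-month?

Income Tax: taxable = $3,740.00
  $50.40 + 19.3% × ($3,740.00 − $600.00) = $50.40 + 19.3% × $3,140.00 = $656.42
Retirement Security Contribution: 7.51% × $3,740.00 = $280.87
Total: $656.42 + $280.87 = $937.29

$937.29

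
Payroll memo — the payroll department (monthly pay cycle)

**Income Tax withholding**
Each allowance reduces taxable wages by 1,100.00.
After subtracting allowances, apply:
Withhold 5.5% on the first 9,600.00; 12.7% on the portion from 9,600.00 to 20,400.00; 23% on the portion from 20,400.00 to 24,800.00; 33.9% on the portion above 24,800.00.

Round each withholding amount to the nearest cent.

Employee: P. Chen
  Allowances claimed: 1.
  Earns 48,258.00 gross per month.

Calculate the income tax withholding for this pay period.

10,490.96

Income Tax: taxable = 48,258.00 − 1×1,100.00 = 47,158.00
  2,911.60 + 33.9% × (47,158.00 − 24,800.00) = 2,911.60 + 33.9% × 22,358.00 = 10,490.96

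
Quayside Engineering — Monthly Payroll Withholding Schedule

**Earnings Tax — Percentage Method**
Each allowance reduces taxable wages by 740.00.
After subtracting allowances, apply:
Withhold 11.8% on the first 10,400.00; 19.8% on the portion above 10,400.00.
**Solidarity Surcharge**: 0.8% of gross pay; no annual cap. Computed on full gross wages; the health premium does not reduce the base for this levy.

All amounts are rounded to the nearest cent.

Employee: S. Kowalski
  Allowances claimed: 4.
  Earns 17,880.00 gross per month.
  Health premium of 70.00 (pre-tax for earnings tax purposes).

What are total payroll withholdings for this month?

Earnings Tax: taxable = 17,880.00 − 70.00 − 4×740.00 = 14,850.00
  1,227.20 + 19.8% × (14,850.00 − 10,400.00) = 1,227.20 + 19.8% × 4,450.00 = 2,108.30
Solidarity Surcharge: 0.8% × 17,880.00 = 143.04
Total: 2,108.30 + 143.04 = 2,251.34

2,251.34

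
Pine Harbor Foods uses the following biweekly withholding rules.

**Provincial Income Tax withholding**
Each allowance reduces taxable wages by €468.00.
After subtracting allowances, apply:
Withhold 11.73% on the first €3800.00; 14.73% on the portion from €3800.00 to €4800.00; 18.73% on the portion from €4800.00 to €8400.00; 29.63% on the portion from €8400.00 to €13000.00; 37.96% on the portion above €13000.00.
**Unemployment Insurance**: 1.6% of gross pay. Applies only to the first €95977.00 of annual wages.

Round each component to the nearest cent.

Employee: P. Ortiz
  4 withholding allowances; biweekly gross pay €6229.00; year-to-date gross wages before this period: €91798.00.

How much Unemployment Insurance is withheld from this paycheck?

Unemployment Insurance: cap €95977.00 − YTD €91798.00 = €4179.00 subject; 1.6% × €4179.00 = €66.86

€66.86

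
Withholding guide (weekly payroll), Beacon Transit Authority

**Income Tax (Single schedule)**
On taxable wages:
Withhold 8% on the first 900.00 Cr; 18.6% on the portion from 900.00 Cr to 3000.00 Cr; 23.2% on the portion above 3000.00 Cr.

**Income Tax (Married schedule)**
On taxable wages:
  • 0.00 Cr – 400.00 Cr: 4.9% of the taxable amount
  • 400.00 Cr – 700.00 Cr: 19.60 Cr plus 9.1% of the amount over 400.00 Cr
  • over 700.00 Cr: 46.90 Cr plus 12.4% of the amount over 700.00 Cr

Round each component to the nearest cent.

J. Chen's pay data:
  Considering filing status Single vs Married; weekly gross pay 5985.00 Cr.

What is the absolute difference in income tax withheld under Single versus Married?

452.88 Cr

Income Tax (Single): taxable = 5985.00 Cr
  462.60 Cr + 23.2% × (5985.00 Cr − 3000.00 Cr) = 462.60 Cr + 23.2% × 2985.00 Cr = 1155.12 Cr
Income Tax (Married): taxable = 5985.00 Cr
  46.90 Cr + 12.4% × (5985.00 Cr − 700.00 Cr) = 46.90 Cr + 12.4% × 5285.00 Cr = 702.24 Cr
Difference: |1155.12 Cr − 702.24 Cr| = 452.88 Cr (higher under Single)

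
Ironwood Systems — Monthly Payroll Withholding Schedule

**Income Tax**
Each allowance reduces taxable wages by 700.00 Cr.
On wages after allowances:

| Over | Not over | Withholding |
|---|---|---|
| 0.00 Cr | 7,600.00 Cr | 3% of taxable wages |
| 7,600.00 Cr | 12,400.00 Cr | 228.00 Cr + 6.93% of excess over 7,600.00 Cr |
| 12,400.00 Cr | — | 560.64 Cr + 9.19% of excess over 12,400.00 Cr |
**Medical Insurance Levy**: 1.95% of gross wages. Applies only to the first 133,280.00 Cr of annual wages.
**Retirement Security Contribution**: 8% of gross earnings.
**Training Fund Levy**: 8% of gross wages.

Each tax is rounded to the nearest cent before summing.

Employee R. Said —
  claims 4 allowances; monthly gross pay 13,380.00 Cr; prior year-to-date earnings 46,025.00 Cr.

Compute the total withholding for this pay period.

Income Tax: taxable = 13,380.00 Cr − 4×700.00 Cr = 10,580.00 Cr
  228.00 Cr + 6.93% × (10,580.00 Cr − 7,600.00 Cr) = 228.00 Cr + 6.93% × 2,980.00 Cr = 434.51 Cr
Medical Insurance Levy: 1.95% × 13,380.00 Cr = 260.91 Cr
Retirement Security Contribution: 8% × 13,380.00 Cr = 1,070.40 Cr
Training Fund Levy: 8% × 13,380.00 Cr = 1,070.40 Cr
Total: 434.51 Cr + 260.91 Cr + 1,070.40 Cr + 1,070.40 Cr = 2,836.22 Cr

2,836.22 Cr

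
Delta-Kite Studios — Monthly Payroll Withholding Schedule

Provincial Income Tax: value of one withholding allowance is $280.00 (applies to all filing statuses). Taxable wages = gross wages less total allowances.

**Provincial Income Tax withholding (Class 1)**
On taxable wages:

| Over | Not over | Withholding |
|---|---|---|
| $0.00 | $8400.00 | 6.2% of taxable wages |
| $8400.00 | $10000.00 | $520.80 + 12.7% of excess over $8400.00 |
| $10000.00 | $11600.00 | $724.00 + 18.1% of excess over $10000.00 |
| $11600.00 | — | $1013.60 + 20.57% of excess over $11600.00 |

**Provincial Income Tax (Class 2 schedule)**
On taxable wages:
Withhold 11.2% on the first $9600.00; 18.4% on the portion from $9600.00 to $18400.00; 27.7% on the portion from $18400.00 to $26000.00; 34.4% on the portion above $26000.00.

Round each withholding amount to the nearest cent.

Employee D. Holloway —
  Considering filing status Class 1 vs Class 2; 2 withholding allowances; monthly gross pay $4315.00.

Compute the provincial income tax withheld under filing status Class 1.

Provincial Income Tax (Class 1): taxable = $4315.00 − 2×$280.00 = $3755.00
  6.2% × $3755.00 = $232.81

$232.81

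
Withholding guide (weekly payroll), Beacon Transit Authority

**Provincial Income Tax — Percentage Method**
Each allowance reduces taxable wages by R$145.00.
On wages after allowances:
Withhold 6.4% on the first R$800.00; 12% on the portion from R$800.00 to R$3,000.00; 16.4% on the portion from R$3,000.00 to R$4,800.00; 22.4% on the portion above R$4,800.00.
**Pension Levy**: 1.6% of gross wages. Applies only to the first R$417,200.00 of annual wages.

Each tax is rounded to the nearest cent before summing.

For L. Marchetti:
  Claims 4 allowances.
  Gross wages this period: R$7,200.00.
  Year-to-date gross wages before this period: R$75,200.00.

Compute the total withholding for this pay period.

Provincial Income Tax: taxable = R$7,200.00 − 4×R$145.00 = R$6,620.00
  R$610.40 + 22.4% × (R$6,620.00 − R$4,800.00) = R$610.40 + 22.4% × R$1,820.00 = R$1,018.08
Pension Levy: 1.6% × R$7,200.00 = R$115.20
Total: R$1,018.08 + R$115.20 = R$1,133.28

R$1,133.28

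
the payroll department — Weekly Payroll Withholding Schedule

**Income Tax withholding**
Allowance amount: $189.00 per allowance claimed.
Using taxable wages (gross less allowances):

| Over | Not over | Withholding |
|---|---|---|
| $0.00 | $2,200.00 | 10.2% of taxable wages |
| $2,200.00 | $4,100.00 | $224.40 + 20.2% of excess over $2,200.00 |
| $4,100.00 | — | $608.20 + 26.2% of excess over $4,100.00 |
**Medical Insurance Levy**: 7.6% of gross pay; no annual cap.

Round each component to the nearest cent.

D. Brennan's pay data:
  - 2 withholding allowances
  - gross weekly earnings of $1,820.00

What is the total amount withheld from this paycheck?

$285.40

Income Tax: taxable = $1,820.00 − 2×$189.00 = $1,442.00
  10.2% × $1,442.00 = $147.08
Medical Insurance Levy: 7.6% × $1,820.00 = $138.32
Total: $147.08 + $138.32 = $285.40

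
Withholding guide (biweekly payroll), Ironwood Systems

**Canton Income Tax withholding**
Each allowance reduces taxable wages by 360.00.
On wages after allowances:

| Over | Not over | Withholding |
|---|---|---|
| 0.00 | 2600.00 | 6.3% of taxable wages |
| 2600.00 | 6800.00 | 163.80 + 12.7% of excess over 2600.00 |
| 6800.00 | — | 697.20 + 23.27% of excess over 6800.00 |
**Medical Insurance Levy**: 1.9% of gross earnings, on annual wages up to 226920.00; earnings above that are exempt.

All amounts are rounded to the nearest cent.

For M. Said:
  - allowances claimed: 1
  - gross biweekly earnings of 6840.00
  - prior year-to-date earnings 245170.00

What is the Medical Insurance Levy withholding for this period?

Medical Insurance Levy: YTD 245170.00 ≥ cap 226920.00 → 0.00

0.00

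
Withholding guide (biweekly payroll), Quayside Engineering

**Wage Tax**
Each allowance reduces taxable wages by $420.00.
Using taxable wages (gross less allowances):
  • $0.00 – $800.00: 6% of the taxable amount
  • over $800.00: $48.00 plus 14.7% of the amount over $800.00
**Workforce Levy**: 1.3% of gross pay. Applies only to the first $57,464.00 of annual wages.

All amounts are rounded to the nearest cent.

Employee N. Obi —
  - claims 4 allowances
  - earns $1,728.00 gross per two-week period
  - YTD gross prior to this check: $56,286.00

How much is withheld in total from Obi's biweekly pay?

$18.19

Wage Tax: taxable = $1,728.00 − 4×$420.00 = $48.00
  6% × $48.00 = $2.88
Workforce Levy: cap $57,464.00 − YTD $56,286.00 = $1,178.00 subject; 1.3% × $1,178.00 = $15.31
Total: $2.88 + $15.31 = $18.19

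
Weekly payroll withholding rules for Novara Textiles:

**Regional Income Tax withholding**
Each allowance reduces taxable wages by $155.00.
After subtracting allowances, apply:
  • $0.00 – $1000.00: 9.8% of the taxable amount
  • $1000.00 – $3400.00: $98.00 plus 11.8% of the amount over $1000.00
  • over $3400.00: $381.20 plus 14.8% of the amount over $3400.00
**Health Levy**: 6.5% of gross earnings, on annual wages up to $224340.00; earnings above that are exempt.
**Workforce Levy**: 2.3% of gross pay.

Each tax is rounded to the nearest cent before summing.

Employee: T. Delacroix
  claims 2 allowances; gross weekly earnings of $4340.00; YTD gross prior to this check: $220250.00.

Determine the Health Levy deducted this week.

Health Levy: cap $224340.00 − YTD $220250.00 = $4090.00 subject; 6.5% × $4090.00 = $265.85

$265.85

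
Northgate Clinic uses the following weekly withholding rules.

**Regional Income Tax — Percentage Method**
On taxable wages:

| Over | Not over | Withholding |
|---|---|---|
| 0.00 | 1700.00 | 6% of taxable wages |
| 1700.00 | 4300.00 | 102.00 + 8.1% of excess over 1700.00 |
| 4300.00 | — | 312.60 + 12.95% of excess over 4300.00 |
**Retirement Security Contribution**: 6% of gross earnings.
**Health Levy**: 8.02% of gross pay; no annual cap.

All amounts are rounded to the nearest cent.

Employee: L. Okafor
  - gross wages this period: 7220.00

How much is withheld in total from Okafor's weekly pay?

Regional Income Tax: taxable = 7220.00
  312.60 + 12.95% × (7220.00 − 4300.00) = 312.60 + 12.95% × 2920.00 = 690.74
Retirement Security Contribution: 6% × 7220.00 = 433.20
Health Levy: 8.02% × 7220.00 = 579.04
Total: 690.74 + 433.20 + 579.04 = 1702.98

1702.98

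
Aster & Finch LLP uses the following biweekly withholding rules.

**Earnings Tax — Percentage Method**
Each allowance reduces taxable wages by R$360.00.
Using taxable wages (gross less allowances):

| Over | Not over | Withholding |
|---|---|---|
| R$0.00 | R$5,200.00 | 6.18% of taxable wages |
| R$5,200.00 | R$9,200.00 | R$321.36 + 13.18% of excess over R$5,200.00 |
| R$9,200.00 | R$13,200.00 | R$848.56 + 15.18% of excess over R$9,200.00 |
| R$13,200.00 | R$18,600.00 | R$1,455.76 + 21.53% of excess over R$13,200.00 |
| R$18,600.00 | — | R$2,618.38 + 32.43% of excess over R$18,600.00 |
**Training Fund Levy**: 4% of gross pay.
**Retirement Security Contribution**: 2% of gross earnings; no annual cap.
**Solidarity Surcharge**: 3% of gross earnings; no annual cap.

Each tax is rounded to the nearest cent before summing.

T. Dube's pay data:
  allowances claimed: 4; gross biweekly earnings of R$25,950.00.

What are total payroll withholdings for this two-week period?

R$6,870.49

Earnings Tax: taxable = R$25,950.00 − 4×R$360.00 = R$24,510.00
  R$2,618.38 + 32.43% × (R$24,510.00 − R$18,600.00) = R$2,618.38 + 32.43% × R$5,910.00 = R$4,534.99
Training Fund Levy: 4% × R$25,950.00 = R$1,038.00
Retirement Security Contribution: 2% × R$25,950.00 = R$519.00
Solidarity Surcharge: 3% × R$25,950.00 = R$778.50
Total: R$4,534.99 + R$1,038.00 + R$519.00 + R$778.50 = R$6,870.49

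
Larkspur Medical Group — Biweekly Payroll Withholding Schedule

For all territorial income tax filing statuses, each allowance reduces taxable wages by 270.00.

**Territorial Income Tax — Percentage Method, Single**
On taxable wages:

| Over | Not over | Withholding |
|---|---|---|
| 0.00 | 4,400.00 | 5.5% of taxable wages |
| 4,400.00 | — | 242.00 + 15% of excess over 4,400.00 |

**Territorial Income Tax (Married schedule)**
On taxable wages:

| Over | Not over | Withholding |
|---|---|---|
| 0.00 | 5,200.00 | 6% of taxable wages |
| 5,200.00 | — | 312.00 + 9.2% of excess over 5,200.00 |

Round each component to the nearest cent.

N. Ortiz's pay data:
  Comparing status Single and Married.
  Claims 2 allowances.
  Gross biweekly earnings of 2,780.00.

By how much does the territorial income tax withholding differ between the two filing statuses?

Territorial Income Tax (Single): taxable = 2,780.00 − 2×270.00 = 2,240.00
  5.5% × 2,240.00 = 123.20
Territorial Income Tax (Married): taxable = 2,780.00 − 2×270.00 = 2,240.00
  6% × 2,240.00 = 134.40
Difference: |123.20 − 134.40| = 11.20 (higher under Married)

11.20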